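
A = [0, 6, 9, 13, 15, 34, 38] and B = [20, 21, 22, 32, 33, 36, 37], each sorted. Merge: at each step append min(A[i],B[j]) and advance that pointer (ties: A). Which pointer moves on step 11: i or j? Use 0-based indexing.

i

i=0 j=0: A[i]=0<=B[j]=20 take 0, i++
i=1 j=0: A[i]=6<=B[j]=20 take 6, i++
i=2 j=0: A[i]=9<=B[j]=20 take 9, i++
i=3 j=0: A[i]=13<=B[j]=20 take 13, i++
i=4 j=0: A[i]=15<=B[j]=20 take 15, i++
i=5 j=0: A[i]=34>B[j]=20 take 20, j++
i=5 j=1: A[i]=34>B[j]=21 take 21, j++
i=5 j=2: A[i]=34>B[j]=22 take 22, j++
i=5 j=3: A[i]=34>B[j]=32 take 32, j++
i=5 j=4: A[i]=34>B[j]=33 take 33, j++
i=5 j=5: A[i]=34<=B[j]=36 take 34, i++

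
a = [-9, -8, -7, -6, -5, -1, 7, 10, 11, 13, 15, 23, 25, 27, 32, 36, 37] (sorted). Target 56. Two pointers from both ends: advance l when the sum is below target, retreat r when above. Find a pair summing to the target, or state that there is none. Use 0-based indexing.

no pair

[0,16] -9+37=28 <56 → l++
[1,16] -8+37=29 <56 → l++
[2,16] -7+37=30 <56 → l++
[3,16] -6+37=31 <56 → l++
[4,16] -5+37=32 <56 → l++
[5,16] -1+37=36 <56 → l++
[6,16] 7+37=44 <56 → l++
[7,16] 10+37=47 <56 → l++
[8,16] 11+37=48 <56 → l++
[9,16] 13+37=50 <56 → l++
[10,16] 15+37=52 <56 → l++
[11,16] 23+37=60 >56 → r--
[11,15] 23+36=59 >56 → r--
[11,14] 23+32=55 <56 → l++
[12,14] 25+32=57 >56 → r--
[12,13] 25+27=52 <56 → l++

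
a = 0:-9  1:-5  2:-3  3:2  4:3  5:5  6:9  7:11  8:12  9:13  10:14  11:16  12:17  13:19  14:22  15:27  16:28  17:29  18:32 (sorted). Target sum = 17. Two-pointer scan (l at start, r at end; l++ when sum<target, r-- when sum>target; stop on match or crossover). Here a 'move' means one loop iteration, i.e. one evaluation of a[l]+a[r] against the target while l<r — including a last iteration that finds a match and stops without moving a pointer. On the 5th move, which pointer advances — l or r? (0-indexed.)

l

l=0 r=18: -9+32=23 >17, r--
l=0 r=17: -9+29=20 >17, r--
l=0 r=16: -9+28=19 >17, r--
l=0 r=15: -9+27=18 >17, r--
l=0 r=14: -9+22=13 <17, l++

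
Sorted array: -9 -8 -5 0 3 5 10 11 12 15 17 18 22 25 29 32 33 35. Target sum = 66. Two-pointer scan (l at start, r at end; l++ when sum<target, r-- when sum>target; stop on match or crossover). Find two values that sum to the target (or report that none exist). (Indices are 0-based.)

no pair

[0,17] -9+35=26 <66 → l++
[1,17] -8+35=27 <66 → l++
[2,17] -5+35=30 <66 → l++
[3,17] 0+35=35 <66 → l++
[4,17] 3+35=38 <66 → l++
[5,17] 5+35=40 <66 → l++
[6,17] 10+35=45 <66 → l++
[7,17] 11+35=46 <66 → l++
[8,17] 12+35=47 <66 → l++
[9,17] 15+35=50 <66 → l++
[10,17] 17+35=52 <66 → l++
[11,17] 18+35=53 <66 → l++
[12,17] 22+35=57 <66 → l++
[13,17] 25+35=60 <66 → l++
[14,17] 29+35=64 <66 → l++
[15,17] 32+35=67 >66 → r--
[15,16] 32+33=65 <66 → l++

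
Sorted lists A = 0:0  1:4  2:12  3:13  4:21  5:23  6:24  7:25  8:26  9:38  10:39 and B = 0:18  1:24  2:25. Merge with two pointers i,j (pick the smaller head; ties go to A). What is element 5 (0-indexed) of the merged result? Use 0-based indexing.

merged[5] = 21

i=0 j=0: A[i]=0<=B[j]=18 take 0, i++
i=1 j=0: A[i]=4<=B[j]=18 take 4, i++
i=2 j=0: A[i]=12<=B[j]=18 take 12, i++
i=3 j=0: A[i]=13<=B[j]=18 take 13, i++
i=4 j=0: A[i]=21>B[j]=18 take 18, j++
i=4 j=1: A[i]=21<=B[j]=24 take 21, i++
i=5 j=1: A[i]=23<=B[j]=24 take 23, i++
i=6 j=1: A[i]=24<=B[j]=24 take 24, i++
i=7 j=1: A[i]=25>B[j]=24 take 24, j++
i=7 j=2: A[i]=25<=B[j]=25 take 25, i++
i=8 j=2: A[i]=26>B[j]=25 take 25, j++
i=8 j=3: B done, take A[i]=26, i++
i=9 j=3: B done, take A[i]=38, i++
i=10 j=3: B done, take A[i]=39, i++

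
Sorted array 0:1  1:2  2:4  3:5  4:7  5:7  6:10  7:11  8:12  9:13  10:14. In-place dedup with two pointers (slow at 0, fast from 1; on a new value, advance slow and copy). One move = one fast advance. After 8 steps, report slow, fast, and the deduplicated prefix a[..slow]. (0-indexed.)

(s=0,f=1) a[fast]=2≠a[slow]=1 write a[1]=2 → slow++,fast++
(s=1,f=2) a[fast]=4≠a[slow]=2 write a[2]=4 → slow++,fast++
(s=2,f=3) a[fast]=5≠a[slow]=4 write a[3]=5 → slow++,fast++
(s=3,f=4) a[fast]=7≠a[slow]=5 write a[4]=7 → slow++,fast++
(s=4,f=5) a[fast]=7=a[slow] dup → fast++
(s=4,f=6) a[fast]=10≠a[slow]=7 write a[5]=10 → slow++,fast++
(s=5,f=7) a[fast]=11≠a[slow]=10 write a[6]=11 → slow++,fast++
(s=6,f=8) a[fast]=12≠a[slow]=11 write a[7]=12 → slow++,fast++

slow=7, fast=9, prefix=[1, 2, 4, 5, 7, 10, 11, 12]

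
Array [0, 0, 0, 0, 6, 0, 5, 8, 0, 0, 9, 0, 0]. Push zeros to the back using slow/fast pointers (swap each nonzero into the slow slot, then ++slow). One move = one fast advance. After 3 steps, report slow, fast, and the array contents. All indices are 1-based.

slow=1 fast=1: a[fast]=0, fast++
slow=1 fast=2: a[fast]=0, fast++
slow=1 fast=3: a[fast]=0, fast++

slow=1, fast=4, a=[0, 0, 0, 0, 6, 0, 5, 8, 0, 0, 9, 0, 0]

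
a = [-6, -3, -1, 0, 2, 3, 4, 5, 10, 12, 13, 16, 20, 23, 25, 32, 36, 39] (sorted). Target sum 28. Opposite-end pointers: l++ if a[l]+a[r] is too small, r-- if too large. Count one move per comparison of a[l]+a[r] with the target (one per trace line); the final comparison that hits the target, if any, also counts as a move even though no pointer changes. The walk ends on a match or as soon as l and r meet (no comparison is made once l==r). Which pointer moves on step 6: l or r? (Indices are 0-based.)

l

[0,17] -6+39=33 >28 → r--
[0,16] -6+36=30 >28 → r--
[0,15] -6+32=26 <28 → l++
[1,15] -3+32=29 >28 → r--
[1,14] -3+25=22 <28 → l++
[2,14] -1+25=24 <28 → l++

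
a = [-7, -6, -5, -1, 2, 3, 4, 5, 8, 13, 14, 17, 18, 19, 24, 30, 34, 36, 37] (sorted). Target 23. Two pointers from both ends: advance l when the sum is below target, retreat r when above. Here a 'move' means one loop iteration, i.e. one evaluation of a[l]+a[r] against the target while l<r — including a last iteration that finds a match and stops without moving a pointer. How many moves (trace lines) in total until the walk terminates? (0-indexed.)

l=0 r=18: -7+37=30 >23, r--
l=0 r=17: -7+36=29 >23, r--
l=0 r=16: -7+34=27 >23, r--
l=0 r=15: -7+30=23, found

4 moves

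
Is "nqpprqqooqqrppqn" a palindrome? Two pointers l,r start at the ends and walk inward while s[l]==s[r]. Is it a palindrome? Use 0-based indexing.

palindrome

[0,15] 'n'=='n' → l++,r--
[1,14] 'q'=='q' → l++,r--
[2,13] 'p'=='p' → l++,r--
[3,12] 'p'=='p' → l++,r--
[4,11] 'r'=='r' → l++,r--
[5,10] 'q'=='q' → l++,r--
[6,9] 'q'=='q' → l++,r--
[7,8] 'o'=='o' → l++,r--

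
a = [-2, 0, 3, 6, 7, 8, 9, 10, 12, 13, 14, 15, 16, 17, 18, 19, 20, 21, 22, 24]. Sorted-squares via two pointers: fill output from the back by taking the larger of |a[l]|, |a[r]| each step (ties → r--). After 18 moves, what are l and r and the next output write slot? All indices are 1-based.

l=1, r=2, next write slot=2

[1,20] |-2|<=|24| out[20]=576 → r--
[1,19] |-2|<=|22| out[19]=484 → r--
[1,18] |-2|<=|21| out[18]=441 → r--
[1,17] |-2|<=|20| out[17]=400 → r--
[1,16] |-2|<=|19| out[16]=361 → r--
[1,15] |-2|<=|18| out[15]=324 → r--
[1,14] |-2|<=|17| out[14]=289 → r--
[1,13] |-2|<=|16| out[13]=256 → r--
[1,12] |-2|<=|15| out[12]=225 → r--
[1,11] |-2|<=|14| out[11]=196 → r--
[1,10] |-2|<=|13| out[10]=169 → r--
[1,9] |-2|<=|12| out[9]=144 → r--
[1,8] |-2|<=|10| out[8]=100 → r--
[1,7] |-2|<=|9| out[7]=81 → r--
[1,6] |-2|<=|8| out[6]=64 → r--
[1,5] |-2|<=|7| out[5]=49 → r--
[1,4] |-2|<=|6| out[4]=36 → r--
[1,3] |-2|<=|3| out[3]=9 → r--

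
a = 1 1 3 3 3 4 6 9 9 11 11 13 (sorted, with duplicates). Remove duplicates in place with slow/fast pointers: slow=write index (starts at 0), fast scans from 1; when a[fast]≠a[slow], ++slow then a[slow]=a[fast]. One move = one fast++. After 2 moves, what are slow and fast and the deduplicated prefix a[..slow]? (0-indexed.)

slow=1, fast=3, prefix=[1, 3]

(s=0,f=1) a[fast]=1=a[slow] dup → fast++
(s=0,f=2) a[fast]=3≠a[slow]=1 write a[1]=3 → slow++,fast++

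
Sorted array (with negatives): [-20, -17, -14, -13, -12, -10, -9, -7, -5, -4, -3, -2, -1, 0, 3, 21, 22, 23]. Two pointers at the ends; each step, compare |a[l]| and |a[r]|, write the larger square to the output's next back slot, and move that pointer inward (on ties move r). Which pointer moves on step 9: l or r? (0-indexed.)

l

[0,17] |-20|<=|23| out[17]=529 → r--
[0,16] |-20|<=|22| out[16]=484 → r--
[0,15] |-20|<=|21| out[15]=441 → r--
[0,14] |-20|>|3| out[14]=400 → l++
[1,14] |-17|>|3| out[13]=289 → l++
[2,14] |-14|>|3| out[12]=196 → l++
[3,14] |-13|>|3| out[11]=169 → l++
[4,14] |-12|>|3| out[10]=144 → l++
[5,14] |-10|>|3| out[9]=100 → l++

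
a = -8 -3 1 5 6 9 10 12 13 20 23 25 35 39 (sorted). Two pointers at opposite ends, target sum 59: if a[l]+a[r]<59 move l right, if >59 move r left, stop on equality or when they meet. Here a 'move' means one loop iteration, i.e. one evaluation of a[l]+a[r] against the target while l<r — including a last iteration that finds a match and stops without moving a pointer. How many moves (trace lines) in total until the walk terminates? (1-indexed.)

l=1 r=14: -8+39=31 <59, l++
l=2 r=14: -3+39=36 <59, l++
l=3 r=14: 1+39=40 <59, l++
l=4 r=14: 5+39=44 <59, l++
l=5 r=14: 6+39=45 <59, l++
l=6 r=14: 9+39=48 <59, l++
l=7 r=14: 10+39=49 <59, l++
l=8 r=14: 12+39=51 <59, l++
l=9 r=14: 13+39=52 <59, l++
l=10 r=14: 20+39=59, found

10 moves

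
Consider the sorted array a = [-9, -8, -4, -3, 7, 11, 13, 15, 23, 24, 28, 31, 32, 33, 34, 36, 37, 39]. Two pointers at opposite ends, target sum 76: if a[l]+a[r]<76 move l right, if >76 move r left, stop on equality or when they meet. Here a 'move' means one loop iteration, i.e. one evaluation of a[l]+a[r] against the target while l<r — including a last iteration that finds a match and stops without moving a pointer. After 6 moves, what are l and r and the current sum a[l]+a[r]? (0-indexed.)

l=6, r=17, sum=52

[0,17] -9+39=30 <76 → l++
[1,17] -8+39=31 <76 → l++
[2,17] -4+39=35 <76 → l++
[3,17] -3+39=36 <76 → l++
[4,17] 7+39=46 <76 → l++
[5,17] 11+39=50 <76 → l++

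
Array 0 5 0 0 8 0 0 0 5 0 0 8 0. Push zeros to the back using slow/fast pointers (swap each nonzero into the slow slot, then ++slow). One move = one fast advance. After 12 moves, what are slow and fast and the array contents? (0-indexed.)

slow=4, fast=12, a=[5, 8, 5, 8, 0, 0, 0, 0, 0, 0, 0, 0, 0]

slow=0 fast=0: a[fast]=0, fast++
slow=0 fast=1: a[fast]=5≠0 swap→a[0]=5, slow++,fast++
slow=1 fast=2: a[fast]=0, fast++
slow=1 fast=3: a[fast]=0, fast++
slow=1 fast=4: a[fast]=8≠0 swap→a[1]=8, slow++,fast++
slow=2 fast=5: a[fast]=0, fast++
slow=2 fast=6: a[fast]=0, fast++
slow=2 fast=7: a[fast]=0, fast++
slow=2 fast=8: a[fast]=5≠0 swap→a[2]=5, slow++,fast++
slow=3 fast=9: a[fast]=0, fast++
slow=3 fast=10: a[fast]=0, fast++
slow=3 fast=11: a[fast]=8≠0 swap→a[3]=8, slow++,fast++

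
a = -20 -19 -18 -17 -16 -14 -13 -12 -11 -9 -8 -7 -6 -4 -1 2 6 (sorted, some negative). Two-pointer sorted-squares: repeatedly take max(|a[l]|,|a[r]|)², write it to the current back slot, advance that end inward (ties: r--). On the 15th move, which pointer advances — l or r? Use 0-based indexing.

l

[0,16] |-20|>|6| out[16]=400 → l++
[1,16] |-19|>|6| out[15]=361 → l++
[2,16] |-18|>|6| out[14]=324 → l++
[3,16] |-17|>|6| out[13]=289 → l++
[4,16] |-16|>|6| out[12]=256 → l++
[5,16] |-14|>|6| out[11]=196 → l++
[6,16] |-13|>|6| out[10]=169 → l++
[7,16] |-12|>|6| out[9]=144 → l++
[8,16] |-11|>|6| out[8]=121 → l++
[9,16] |-9|>|6| out[7]=81 → l++
[10,16] |-8|>|6| out[6]=64 → l++
[11,16] |-7|>|6| out[5]=49 → l++
[12,16] |-6|<=|6| out[4]=36 → r--
[12,15] |-6|>|2| out[3]=36 → l++
[13,15] |-4|>|2| out[2]=16 → l++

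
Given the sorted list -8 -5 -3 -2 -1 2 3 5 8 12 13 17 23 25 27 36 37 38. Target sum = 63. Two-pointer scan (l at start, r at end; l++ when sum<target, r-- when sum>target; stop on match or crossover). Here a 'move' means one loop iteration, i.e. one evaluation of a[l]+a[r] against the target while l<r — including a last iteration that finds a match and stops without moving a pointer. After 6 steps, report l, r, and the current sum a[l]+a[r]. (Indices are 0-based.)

l=6, r=17, sum=41

[0,17] -8+38=30 <63 → l++
[1,17] -5+38=33 <63 → l++
[2,17] -3+38=35 <63 → l++
[3,17] -2+38=36 <63 → l++
[4,17] -1+38=37 <63 → l++
[5,17] 2+38=40 <63 → l++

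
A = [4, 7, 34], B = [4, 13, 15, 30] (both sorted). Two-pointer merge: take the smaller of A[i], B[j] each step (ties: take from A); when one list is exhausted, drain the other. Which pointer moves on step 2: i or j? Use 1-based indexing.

[i=1,j=1] A[i]=4<=B[j]=4 take 4 → i++
[i=2,j=1] A[i]=7>B[j]=4 take 4 → j++

j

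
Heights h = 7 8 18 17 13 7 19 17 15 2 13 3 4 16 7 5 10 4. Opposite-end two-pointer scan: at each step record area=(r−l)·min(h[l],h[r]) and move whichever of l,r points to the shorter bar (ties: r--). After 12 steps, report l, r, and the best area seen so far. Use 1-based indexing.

[1,18] min(7,4)*17=68 best=68 * → r--
[1,17] min(7,10)*16=112 best=112 * → l++
[2,17] min(8,10)*15=120 best=120 * → l++
[3,17] min(18,10)*14=140 best=140 * → r--
[3,16] min(18,5)*13=65 best=140 → r--
[3,15] min(18,7)*12=84 best=140 → r--
[3,14] min(18,16)*11=176 best=176 * → r--
[3,13] min(18,4)*10=40 best=176 → r--
[3,12] min(18,3)*9=27 best=176 → r--
[3,11] min(18,13)*8=104 best=176 → r--
[3,10] min(18,2)*7=14 best=176 → r--
[3,9] min(18,15)*6=90 best=176 → r--

l=3, r=8, best area=176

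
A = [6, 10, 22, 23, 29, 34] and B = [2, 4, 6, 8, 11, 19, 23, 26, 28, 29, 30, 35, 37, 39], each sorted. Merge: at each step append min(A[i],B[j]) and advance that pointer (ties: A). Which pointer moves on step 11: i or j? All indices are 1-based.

j

[i=1,j=1] A[i]=6>B[j]=2 take 2 → j++
[i=1,j=2] A[i]=6>B[j]=4 take 4 → j++
[i=1,j=3] A[i]=6<=B[j]=6 take 6 → i++
[i=2,j=3] A[i]=10>B[j]=6 take 6 → j++
[i=2,j=4] A[i]=10>B[j]=8 take 8 → j++
[i=2,j=5] A[i]=10<=B[j]=11 take 10 → i++
[i=3,j=5] A[i]=22>B[j]=11 take 11 → j++
[i=3,j=6] A[i]=22>B[j]=19 take 19 → j++
[i=3,j=7] A[i]=22<=B[j]=23 take 22 → i++
[i=4,j=7] A[i]=23<=B[j]=23 take 23 → i++
[i=5,j=7] A[i]=29>B[j]=23 take 23 → j++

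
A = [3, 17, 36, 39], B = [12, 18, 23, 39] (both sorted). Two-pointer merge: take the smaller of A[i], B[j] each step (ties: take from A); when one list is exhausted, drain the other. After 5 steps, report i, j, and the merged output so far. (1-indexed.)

i=1 j=1: A[i]=3<=B[j]=12 take 3, i++
i=2 j=1: A[i]=17>B[j]=12 take 12, j++
i=2 j=2: A[i]=17<=B[j]=18 take 17, i++
i=3 j=2: A[i]=36>B[j]=18 take 18, j++
i=3 j=3: A[i]=36>B[j]=23 take 23, j++

i=3, j=4, merged so far=[3, 12, 17, 18, 23]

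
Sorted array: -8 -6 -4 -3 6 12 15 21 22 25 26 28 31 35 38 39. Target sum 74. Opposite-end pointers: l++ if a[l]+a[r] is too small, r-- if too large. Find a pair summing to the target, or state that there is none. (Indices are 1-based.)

[1,16] -8+39=31 <74 → l++
[2,16] -6+39=33 <74 → l++
[3,16] -4+39=35 <74 → l++
[4,16] -3+39=36 <74 → l++
[5,16] 6+39=45 <74 → l++
[6,16] 12+39=51 <74 → l++
[7,16] 15+39=54 <74 → l++
[8,16] 21+39=60 <74 → l++
[9,16] 22+39=61 <74 → l++
[10,16] 25+39=64 <74 → l++
[11,16] 26+39=65 <74 → l++
[12,16] 28+39=67 <74 → l++
[13,16] 31+39=70 <74 → l++
[14,16] 35+39=74 → found

(35, 39)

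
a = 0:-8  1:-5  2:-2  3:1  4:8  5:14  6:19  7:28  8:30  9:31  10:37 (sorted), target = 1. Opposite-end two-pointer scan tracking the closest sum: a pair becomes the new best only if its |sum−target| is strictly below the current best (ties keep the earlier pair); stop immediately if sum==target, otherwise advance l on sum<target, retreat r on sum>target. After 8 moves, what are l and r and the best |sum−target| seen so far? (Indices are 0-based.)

l=1, r=3, best |Δ|=1

[0,10] -8+37=29 d=28 * → r--
[0,9] -8+31=23 d=22 * → r--
[0,8] -8+30=22 d=21 * → r--
[0,7] -8+28=20 d=19 * → r--
[0,6] -8+19=11 d=10 * → r--
[0,5] -8+14=6 d=5 * → r--
[0,4] -8+8=0 d=1 * → l++
[1,4] -5+8=3 d=2 → r--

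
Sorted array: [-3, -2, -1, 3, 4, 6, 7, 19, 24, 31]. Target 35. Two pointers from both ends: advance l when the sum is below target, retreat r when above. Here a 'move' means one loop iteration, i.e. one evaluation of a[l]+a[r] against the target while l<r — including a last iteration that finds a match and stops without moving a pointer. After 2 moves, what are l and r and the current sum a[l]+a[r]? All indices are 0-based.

[0,9] -3+31=28 <35 → l++
[1,9] -2+31=29 <35 → l++

l=2, r=9, sum=30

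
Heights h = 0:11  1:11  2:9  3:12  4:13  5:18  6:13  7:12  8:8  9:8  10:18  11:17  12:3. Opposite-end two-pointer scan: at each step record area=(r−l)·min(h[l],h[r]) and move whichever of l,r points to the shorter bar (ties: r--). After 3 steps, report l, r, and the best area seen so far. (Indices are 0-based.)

[0,12] min(11,3)*12=36 best=36 * → r--
[0,11] min(11,17)*11=121 best=121 * → l++
[1,11] min(11,17)*10=110 best=121 → l++

l=2, r=11, best area=121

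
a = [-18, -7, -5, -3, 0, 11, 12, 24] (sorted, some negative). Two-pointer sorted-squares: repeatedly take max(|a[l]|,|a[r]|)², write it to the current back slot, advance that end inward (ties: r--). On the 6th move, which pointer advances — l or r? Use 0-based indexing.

[0,7] |-18|<=|24| out[7]=576 → r--
[0,6] |-18|>|12| out[6]=324 → l++
[1,6] |-7|<=|12| out[5]=144 → r--
[1,5] |-7|<=|11| out[4]=121 → r--
[1,4] |-7|>|0| out[3]=49 → l++
[2,4] |-5|>|0| out[2]=25 → l++

l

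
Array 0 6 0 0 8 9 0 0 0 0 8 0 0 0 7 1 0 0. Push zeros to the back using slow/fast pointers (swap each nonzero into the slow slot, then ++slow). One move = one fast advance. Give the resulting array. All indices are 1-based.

(s=1,f=1) a[fast]=0 → fast++
(s=1,f=2) a[fast]=6≠0 swap→a[1]=6 → slow++,fast++
(s=2,f=3) a[fast]=0 → fast++
(s=2,f=4) a[fast]=0 → fast++
(s=2,f=5) a[fast]=8≠0 swap→a[2]=8 → slow++,fast++
(s=3,f=6) a[fast]=9≠0 swap→a[3]=9 → slow++,fast++
(s=4,f=7) a[fast]=0 → fast++
(s=4,f=8) a[fast]=0 → fast++
(s=4,f=9) a[fast]=0 → fast++
(s=4,f=10) a[fast]=0 → fast++
(s=4,f=11) a[fast]=8≠0 swap→a[4]=8 → slow++,fast++
(s=5,f=12) a[fast]=0 → fast++
(s=5,f=13) a[fast]=0 → fast++
(s=5,f=14) a[fast]=0 → fast++
(s=5,f=15) a[fast]=7≠0 swap→a[5]=7 → slow++,fast++
(s=6,f=16) a[fast]=1≠0 swap→a[6]=1 → slow++,fast++
(s=7,f=17) a[fast]=0 → fast++
(s=7,f=18) a[fast]=0 → fast++

[6, 8, 9, 8, 7, 1, 0, 0, 0, 0, 0, 0, 0, 0, 0, 0, 0, 0]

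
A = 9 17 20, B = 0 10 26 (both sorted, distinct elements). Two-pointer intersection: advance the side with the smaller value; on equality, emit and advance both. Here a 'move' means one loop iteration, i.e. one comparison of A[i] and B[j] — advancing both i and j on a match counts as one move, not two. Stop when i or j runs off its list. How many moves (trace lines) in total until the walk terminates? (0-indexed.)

i=0 j=0: 9>0, j++
i=0 j=1: 9<10, i++
i=1 j=1: 17>10, j++
i=1 j=2: 17<26, i++
i=2 j=2: 20<26, i++

5 moves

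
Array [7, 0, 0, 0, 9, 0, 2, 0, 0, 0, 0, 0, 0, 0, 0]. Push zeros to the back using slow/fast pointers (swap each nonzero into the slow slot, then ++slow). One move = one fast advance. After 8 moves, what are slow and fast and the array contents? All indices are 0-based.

(s=0,f=0) a[fast]=7≠0 swap→a[0]=7 → slow++,fast++
(s=1,f=1) a[fast]=0 → fast++
(s=1,f=2) a[fast]=0 → fast++
(s=1,f=3) a[fast]=0 → fast++
(s=1,f=4) a[fast]=9≠0 swap→a[1]=9 → slow++,fast++
(s=2,f=5) a[fast]=0 → fast++
(s=2,f=6) a[fast]=2≠0 swap→a[2]=2 → slow++,fast++
(s=3,f=7) a[fast]=0 → fast++

slow=3, fast=8, a=[7, 9, 2, 0, 0, 0, 0, 0, 0, 0, 0, 0, 0, 0, 0]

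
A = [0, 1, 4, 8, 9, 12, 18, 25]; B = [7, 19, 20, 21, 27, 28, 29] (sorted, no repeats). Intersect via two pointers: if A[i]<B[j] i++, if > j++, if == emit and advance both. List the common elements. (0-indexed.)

intersection = []

[i=0,j=0] 0<7 → i++
[i=1,j=0] 1<7 → i++
[i=2,j=0] 4<7 → i++
[i=3,j=0] 8>7 → j++
[i=3,j=1] 8<19 → i++
[i=4,j=1] 9<19 → i++
[i=5,j=1] 12<19 → i++
[i=6,j=1] 18<19 → i++
[i=7,j=1] 25>19 → j++
[i=7,j=2] 25>20 → j++
[i=7,j=3] 25>21 → j++
[i=7,j=4] 25<27 → i++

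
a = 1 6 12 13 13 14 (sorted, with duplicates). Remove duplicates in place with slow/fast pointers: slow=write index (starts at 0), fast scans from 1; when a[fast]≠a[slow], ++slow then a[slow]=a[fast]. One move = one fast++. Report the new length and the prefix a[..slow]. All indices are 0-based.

(s=0,f=1) a[fast]=6≠a[slow]=1 write a[1]=6 → slow++,fast++
(s=1,f=2) a[fast]=12≠a[slow]=6 write a[2]=12 → slow++,fast++
(s=2,f=3) a[fast]=13≠a[slow]=12 write a[3]=13 → slow++,fast++
(s=3,f=4) a[fast]=13=a[slow] dup → fast++
(s=3,f=5) a[fast]=14≠a[slow]=13 write a[4]=14 → slow++,fast++

length 5; prefix = [1, 6, 12, 13, 14]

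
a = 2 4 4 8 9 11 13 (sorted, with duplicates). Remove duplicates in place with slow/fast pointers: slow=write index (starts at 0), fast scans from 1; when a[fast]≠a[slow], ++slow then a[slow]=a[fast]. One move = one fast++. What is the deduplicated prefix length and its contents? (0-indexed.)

(s=0,f=1) a[fast]=4≠a[slow]=2 write a[1]=4 → slow++,fast++
(s=1,f=2) a[fast]=4=a[slow] dup → fast++
(s=1,f=3) a[fast]=8≠a[slow]=4 write a[2]=8 → slow++,fast++
(s=2,f=4) a[fast]=9≠a[slow]=8 write a[3]=9 → slow++,fast++
(s=3,f=5) a[fast]=11≠a[slow]=9 write a[4]=11 → slow++,fast++
(s=4,f=6) a[fast]=13≠a[slow]=11 write a[5]=13 → slow++,fast++

length 6; prefix = [2, 4, 8, 9, 11, 13]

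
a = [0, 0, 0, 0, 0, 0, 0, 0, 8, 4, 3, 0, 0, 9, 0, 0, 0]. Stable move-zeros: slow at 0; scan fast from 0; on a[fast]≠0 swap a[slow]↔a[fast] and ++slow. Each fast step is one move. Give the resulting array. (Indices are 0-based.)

slow=0 fast=0: a[fast]=0, fast++
slow=0 fast=1: a[fast]=0, fast++
slow=0 fast=2: a[fast]=0, fast++
slow=0 fast=3: a[fast]=0, fast++
slow=0 fast=4: a[fast]=0, fast++
slow=0 fast=5: a[fast]=0, fast++
slow=0 fast=6: a[fast]=0, fast++
slow=0 fast=7: a[fast]=0, fast++
slow=0 fast=8: a[fast]=8≠0 swap→a[0]=8, slow++,fast++
slow=1 fast=9: a[fast]=4≠0 swap→a[1]=4, slow++,fast++
slow=2 fast=10: a[fast]=3≠0 swap→a[2]=3, slow++,fast++
slow=3 fast=11: a[fast]=0, fast++
slow=3 fast=12: a[fast]=0, fast++
slow=3 fast=13: a[fast]=9≠0 swap→a[3]=9, slow++,fast++
slow=4 fast=14: a[fast]=0, fast++
slow=4 fast=15: a[fast]=0, fast++
slow=4 fast=16: a[fast]=0, fast++

[8, 4, 3, 9, 0, 0, 0, 0, 0, 0, 0, 0, 0, 0, 0, 0, 0]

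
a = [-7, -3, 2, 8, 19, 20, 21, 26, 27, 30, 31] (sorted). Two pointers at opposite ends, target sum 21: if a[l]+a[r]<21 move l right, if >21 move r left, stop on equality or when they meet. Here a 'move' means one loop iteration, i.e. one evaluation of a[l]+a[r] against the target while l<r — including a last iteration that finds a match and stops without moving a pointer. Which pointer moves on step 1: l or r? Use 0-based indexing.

l=0 r=10: -7+31=24 >21, r--

r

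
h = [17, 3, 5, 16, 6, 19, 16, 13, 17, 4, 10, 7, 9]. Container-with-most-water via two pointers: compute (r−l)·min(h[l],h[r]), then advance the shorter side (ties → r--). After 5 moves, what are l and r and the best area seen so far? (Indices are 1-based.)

l=1 r=13: min(17,9)*12=108 best=108 *, r--
l=1 r=12: min(17,7)*11=77 best=108, r--
l=1 r=11: min(17,10)*10=100 best=108, r--
l=1 r=10: min(17,4)*9=36 best=108, r--
l=1 r=9: min(17,17)*8=136 best=136 *, r--

l=1, r=8, best area=136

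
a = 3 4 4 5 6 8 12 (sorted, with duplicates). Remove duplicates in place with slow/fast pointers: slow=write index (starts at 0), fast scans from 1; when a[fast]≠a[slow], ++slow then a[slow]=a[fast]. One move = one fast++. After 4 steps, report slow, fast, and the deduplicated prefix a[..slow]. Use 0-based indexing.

slow=0 fast=1: a[fast]=4≠a[slow]=3 write a[1]=4, slow++,fast++
slow=1 fast=2: a[fast]=4=a[slow] dup, fast++
slow=1 fast=3: a[fast]=5≠a[slow]=4 write a[2]=5, slow++,fast++
slow=2 fast=4: a[fast]=6≠a[slow]=5 write a[3]=6, slow++,fast++

slow=3, fast=5, prefix=[3, 4, 5, 6]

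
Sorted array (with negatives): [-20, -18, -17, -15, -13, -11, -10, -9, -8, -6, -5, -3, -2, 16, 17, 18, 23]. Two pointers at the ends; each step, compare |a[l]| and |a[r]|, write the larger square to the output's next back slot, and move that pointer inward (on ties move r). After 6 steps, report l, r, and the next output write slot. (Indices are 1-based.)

l=4, r=14, next write slot=11

l=1 r=17: |-20|<=|23| out[17]=529, r--
l=1 r=16: |-20|>|18| out[16]=400, l++
l=2 r=16: |-18|<=|18| out[15]=324, r--
l=2 r=15: |-18|>|17| out[14]=324, l++
l=3 r=15: |-17|<=|17| out[13]=289, r--
l=3 r=14: |-17|>|16| out[12]=289, l++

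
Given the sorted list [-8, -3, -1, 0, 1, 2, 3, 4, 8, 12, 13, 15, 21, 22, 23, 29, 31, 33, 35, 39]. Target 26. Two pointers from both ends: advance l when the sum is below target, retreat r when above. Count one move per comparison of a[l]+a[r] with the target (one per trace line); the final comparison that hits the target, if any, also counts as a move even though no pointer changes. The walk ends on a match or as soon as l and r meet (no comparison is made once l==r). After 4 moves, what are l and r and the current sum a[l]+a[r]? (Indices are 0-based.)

l=1, r=16, sum=28

[0,19] -8+39=31 >26 → r--
[0,18] -8+35=27 >26 → r--
[0,17] -8+33=25 <26 → l++
[1,17] -3+33=30 >26 → r--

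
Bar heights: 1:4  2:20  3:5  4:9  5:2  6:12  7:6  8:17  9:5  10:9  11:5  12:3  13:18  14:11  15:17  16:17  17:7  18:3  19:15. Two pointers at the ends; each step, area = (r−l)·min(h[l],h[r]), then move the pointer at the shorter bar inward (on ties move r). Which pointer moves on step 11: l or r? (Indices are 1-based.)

l=1 r=19: min(4,15)*18=72 best=72 *, l++
l=2 r=19: min(20,15)*17=255 best=255 *, r--
l=2 r=18: min(20,3)*16=48 best=255, r--
l=2 r=17: min(20,7)*15=105 best=255, r--
l=2 r=16: min(20,17)*14=238 best=255, r--
l=2 r=15: min(20,17)*13=221 best=255, r--
l=2 r=14: min(20,11)*12=132 best=255, r--
l=2 r=13: min(20,18)*11=198 best=255, r--
l=2 r=12: min(20,3)*10=30 best=255, r--
l=2 r=11: min(20,5)*9=45 best=255, r--
l=2 r=10: min(20,9)*8=72 best=255, r--

r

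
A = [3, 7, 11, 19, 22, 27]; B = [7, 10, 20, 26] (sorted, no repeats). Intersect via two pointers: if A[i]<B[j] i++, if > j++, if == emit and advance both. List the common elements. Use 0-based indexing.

i=0 j=0: 3<7, i++
i=1 j=0: 7==7 emit, i++,j++
i=2 j=1: 11>10, j++
i=2 j=2: 11<20, i++
i=3 j=2: 19<20, i++
i=4 j=2: 22>20, j++
i=4 j=3: 22<26, i++
i=5 j=3: 27>26, j++

intersection = [7]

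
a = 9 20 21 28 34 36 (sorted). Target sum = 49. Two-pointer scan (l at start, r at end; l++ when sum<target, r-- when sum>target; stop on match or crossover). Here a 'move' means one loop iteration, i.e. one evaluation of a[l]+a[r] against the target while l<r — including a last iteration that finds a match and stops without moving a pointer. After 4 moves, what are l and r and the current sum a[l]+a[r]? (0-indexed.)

[0,5] 9+36=45 <49 → l++
[1,5] 20+36=56 >49 → r--
[1,4] 20+34=54 >49 → r--
[1,3] 20+28=48 <49 → l++

l=2, r=3, sum=49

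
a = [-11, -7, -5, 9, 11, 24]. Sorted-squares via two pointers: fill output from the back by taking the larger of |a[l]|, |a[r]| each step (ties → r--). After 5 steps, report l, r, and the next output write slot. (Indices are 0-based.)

l=2, r=2, next write slot=0

[0,5] |-11|<=|24| out[5]=576 → r--
[0,4] |-11|<=|11| out[4]=121 → r--
[0,3] |-11|>|9| out[3]=121 → l++
[1,3] |-7|<=|9| out[2]=81 → r--
[1,2] |-7|>|-5| out[1]=49 → l++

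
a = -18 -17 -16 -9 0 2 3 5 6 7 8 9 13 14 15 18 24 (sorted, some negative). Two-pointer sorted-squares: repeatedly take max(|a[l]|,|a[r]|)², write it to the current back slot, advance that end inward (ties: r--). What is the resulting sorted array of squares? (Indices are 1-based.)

l=1 r=17: |-18|<=|24| out[17]=576, r--
l=1 r=16: |-18|<=|18| out[16]=324, r--
l=1 r=15: |-18|>|15| out[15]=324, l++
l=2 r=15: |-17|>|15| out[14]=289, l++
l=3 r=15: |-16|>|15| out[13]=256, l++
l=4 r=15: |-9|<=|15| out[12]=225, r--
l=4 r=14: |-9|<=|14| out[11]=196, r--
l=4 r=13: |-9|<=|13| out[10]=169, r--
l=4 r=12: |-9|<=|9| out[9]=81, r--
l=4 r=11: |-9|>|8| out[8]=81, l++
l=5 r=11: |0|<=|8| out[7]=64, r--
l=5 r=10: |0|<=|7| out[6]=49, r--
l=5 r=9: |0|<=|6| out[5]=36, r--
l=5 r=8: |0|<=|5| out[4]=25, r--
l=5 r=7: |0|<=|3| out[3]=9, r--
l=5 r=6: |0|<=|2| out[2]=4, r--
l=5 r=5: |0|<=|0| out[1]=0, r--

[0, 4, 9, 25, 36, 49, 64, 81, 81, 169, 196, 225, 256, 289, 324, 324, 576]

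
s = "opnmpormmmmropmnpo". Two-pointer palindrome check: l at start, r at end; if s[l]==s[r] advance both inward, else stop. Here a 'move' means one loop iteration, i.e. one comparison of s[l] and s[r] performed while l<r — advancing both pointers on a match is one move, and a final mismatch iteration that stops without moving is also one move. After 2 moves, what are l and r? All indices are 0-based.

l=2, r=15

l=0 r=17: 'o'=='o', l++,r--
l=1 r=16: 'p'=='p', l++,r--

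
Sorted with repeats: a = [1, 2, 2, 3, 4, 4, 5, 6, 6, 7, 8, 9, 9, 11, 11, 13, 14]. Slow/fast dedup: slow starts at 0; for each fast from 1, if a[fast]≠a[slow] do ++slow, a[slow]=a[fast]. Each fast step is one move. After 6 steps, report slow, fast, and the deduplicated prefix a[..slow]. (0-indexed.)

slow=4, fast=7, prefix=[1, 2, 3, 4, 5]

slow=0 fast=1: a[fast]=2≠a[slow]=1 write a[1]=2, slow++,fast++
slow=1 fast=2: a[fast]=2=a[slow] dup, fast++
slow=1 fast=3: a[fast]=3≠a[slow]=2 write a[2]=3, slow++,fast++
slow=2 fast=4: a[fast]=4≠a[slow]=3 write a[3]=4, slow++,fast++
slow=3 fast=5: a[fast]=4=a[slow] dup, fast++
slow=3 fast=6: a[fast]=5≠a[slow]=4 write a[4]=5, slow++,fast++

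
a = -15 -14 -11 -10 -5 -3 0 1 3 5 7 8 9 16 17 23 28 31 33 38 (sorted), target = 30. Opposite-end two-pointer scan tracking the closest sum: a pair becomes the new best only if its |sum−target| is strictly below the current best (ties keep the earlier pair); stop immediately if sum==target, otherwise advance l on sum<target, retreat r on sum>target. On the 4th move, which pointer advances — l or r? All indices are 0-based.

l=0 r=19: -15+38=23 d=7 *, l++
l=1 r=19: -14+38=24 d=6 *, l++
l=2 r=19: -11+38=27 d=3 *, l++
l=3 r=19: -10+38=28 d=2 *, l++

l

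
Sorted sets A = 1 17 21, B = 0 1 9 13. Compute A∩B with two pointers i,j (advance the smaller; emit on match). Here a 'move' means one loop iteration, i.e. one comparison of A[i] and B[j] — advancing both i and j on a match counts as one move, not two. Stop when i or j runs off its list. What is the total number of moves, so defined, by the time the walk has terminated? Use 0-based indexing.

[i=0,j=0] 1>0 → j++
[i=0,j=1] 1==1 emit → i++,j++
[i=1,j=2] 17>9 → j++
[i=1,j=3] 17>13 → j++

4 moves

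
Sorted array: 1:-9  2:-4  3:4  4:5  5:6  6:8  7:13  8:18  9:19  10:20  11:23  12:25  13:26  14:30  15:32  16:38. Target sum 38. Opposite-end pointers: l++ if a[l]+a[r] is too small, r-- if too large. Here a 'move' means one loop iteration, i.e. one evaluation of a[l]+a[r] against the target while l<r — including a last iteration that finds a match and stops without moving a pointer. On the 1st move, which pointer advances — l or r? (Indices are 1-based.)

l

l=1 r=16: -9+38=29 <38, l++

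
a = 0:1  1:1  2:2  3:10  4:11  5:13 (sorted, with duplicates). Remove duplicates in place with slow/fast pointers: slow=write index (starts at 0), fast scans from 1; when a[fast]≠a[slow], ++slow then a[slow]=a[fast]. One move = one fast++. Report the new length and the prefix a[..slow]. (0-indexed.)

length 5; prefix = [1, 2, 10, 11, 13]

slow=0 fast=1: a[fast]=1=a[slow] dup, fast++
slow=0 fast=2: a[fast]=2≠a[slow]=1 write a[1]=2, slow++,fast++
slow=1 fast=3: a[fast]=10≠a[slow]=2 write a[2]=10, slow++,fast++
slow=2 fast=4: a[fast]=11≠a[slow]=10 write a[3]=11, slow++,fast++
slow=3 fast=5: a[fast]=13≠a[slow]=11 write a[4]=13, slow++,fast++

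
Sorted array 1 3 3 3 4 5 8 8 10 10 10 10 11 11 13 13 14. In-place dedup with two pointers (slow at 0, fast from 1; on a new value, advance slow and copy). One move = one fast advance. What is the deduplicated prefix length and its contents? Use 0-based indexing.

length 9; prefix = [1, 3, 4, 5, 8, 10, 11, 13, 14]

slow=0 fast=1: a[fast]=3≠a[slow]=1 write a[1]=3, slow++,fast++
slow=1 fast=2: a[fast]=3=a[slow] dup, fast++
slow=1 fast=3: a[fast]=3=a[slow] dup, fast++
slow=1 fast=4: a[fast]=4≠a[slow]=3 write a[2]=4, slow++,fast++
slow=2 fast=5: a[fast]=5≠a[slow]=4 write a[3]=5, slow++,fast++
slow=3 fast=6: a[fast]=8≠a[slow]=5 write a[4]=8, slow++,fast++
slow=4 fast=7: a[fast]=8=a[slow] dup, fast++
slow=4 fast=8: a[fast]=10≠a[slow]=8 write a[5]=10, slow++,fast++
slow=5 fast=9: a[fast]=10=a[slow] dup, fast++
slow=5 fast=10: a[fast]=10=a[slow] dup, fast++
slow=5 fast=11: a[fast]=10=a[slow] dup, fast++
slow=5 fast=12: a[fast]=11≠a[slow]=10 write a[6]=11, slow++,fast++
slow=6 fast=13: a[fast]=11=a[slow] dup, fast++
slow=6 fast=14: a[fast]=13≠a[slow]=11 write a[7]=13, slow++,fast++
slow=7 fast=15: a[fast]=13=a[slow] dup, fast++
slow=7 fast=16: a[fast]=14≠a[slow]=13 write a[8]=14, slow++,fast++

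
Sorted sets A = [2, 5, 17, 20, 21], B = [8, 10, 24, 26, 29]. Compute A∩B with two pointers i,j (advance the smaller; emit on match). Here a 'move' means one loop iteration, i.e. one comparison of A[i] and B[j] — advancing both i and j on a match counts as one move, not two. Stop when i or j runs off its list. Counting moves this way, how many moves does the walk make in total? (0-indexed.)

7 moves

[i=0,j=0] 2<8 → i++
[i=1,j=0] 5<8 → i++
[i=2,j=0] 17>8 → j++
[i=2,j=1] 17>10 → j++
[i=2,j=2] 17<24 → i++
[i=3,j=2] 20<24 → i++
[i=4,j=2] 21<24 → i++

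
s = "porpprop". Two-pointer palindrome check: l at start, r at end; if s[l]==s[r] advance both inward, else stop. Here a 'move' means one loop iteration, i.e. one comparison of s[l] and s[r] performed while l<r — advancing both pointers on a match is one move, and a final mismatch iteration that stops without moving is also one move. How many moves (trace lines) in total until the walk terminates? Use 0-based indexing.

[0,7] 'p'=='p' → l++,r--
[1,6] 'o'=='o' → l++,r--
[2,5] 'r'=='r' → l++,r--
[3,4] 'p'=='p' → l++,r--

4 moves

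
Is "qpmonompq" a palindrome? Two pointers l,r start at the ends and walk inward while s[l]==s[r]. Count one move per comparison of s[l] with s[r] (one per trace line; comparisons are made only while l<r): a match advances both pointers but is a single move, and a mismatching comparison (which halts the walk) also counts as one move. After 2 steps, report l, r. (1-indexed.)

l=3, r=7

l=1 r=9: 'q'=='q', l++,r--
l=2 r=8: 'p'=='p', l++,r--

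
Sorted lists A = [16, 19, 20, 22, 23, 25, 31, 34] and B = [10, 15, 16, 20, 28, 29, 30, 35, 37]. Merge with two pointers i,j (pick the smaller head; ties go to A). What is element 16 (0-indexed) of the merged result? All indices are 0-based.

merged[16] = 37

[i=0,j=0] A[i]=16>B[j]=10 take 10 → j++
[i=0,j=1] A[i]=16>B[j]=15 take 15 → j++
[i=0,j=2] A[i]=16<=B[j]=16 take 16 → i++
[i=1,j=2] A[i]=19>B[j]=16 take 16 → j++
[i=1,j=3] A[i]=19<=B[j]=20 take 19 → i++
[i=2,j=3] A[i]=20<=B[j]=20 take 20 → i++
[i=3,j=3] A[i]=22>B[j]=20 take 20 → j++
[i=3,j=4] A[i]=22<=B[j]=28 take 22 → i++
[i=4,j=4] A[i]=23<=B[j]=28 take 23 → i++
[i=5,j=4] A[i]=25<=B[j]=28 take 25 → i++
[i=6,j=4] A[i]=31>B[j]=28 take 28 → j++
[i=6,j=5] A[i]=31>B[j]=29 take 29 → j++
[i=6,j=6] A[i]=31>B[j]=30 take 30 → j++
[i=6,j=7] A[i]=31<=B[j]=35 take 31 → i++
[i=7,j=7] A[i]=34<=B[j]=35 take 34 → i++
[i=8,j=7] A done, take B[j]=35 → j++
[i=8,j=8] A done, take B[j]=37 → j++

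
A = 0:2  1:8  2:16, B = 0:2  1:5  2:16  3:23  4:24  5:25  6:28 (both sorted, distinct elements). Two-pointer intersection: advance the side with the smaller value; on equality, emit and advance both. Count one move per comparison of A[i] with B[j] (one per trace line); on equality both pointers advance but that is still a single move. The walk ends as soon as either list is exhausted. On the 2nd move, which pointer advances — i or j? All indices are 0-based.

j

[i=0,j=0] 2==2 emit → i++,j++
[i=1,j=1] 8>5 → j++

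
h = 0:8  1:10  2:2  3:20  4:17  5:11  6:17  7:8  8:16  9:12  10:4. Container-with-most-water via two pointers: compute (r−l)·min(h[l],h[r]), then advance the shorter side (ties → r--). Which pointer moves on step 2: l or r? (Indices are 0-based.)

[0,10] min(8,4)*10=40 best=40 * → r--
[0,9] min(8,12)*9=72 best=72 * → l++

l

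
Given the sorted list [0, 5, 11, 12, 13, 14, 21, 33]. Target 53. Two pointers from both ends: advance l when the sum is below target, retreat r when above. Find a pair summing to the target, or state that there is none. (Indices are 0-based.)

no pair

l=0 r=7: 0+33=33 <53, l++
l=1 r=7: 5+33=38 <53, l++
l=2 r=7: 11+33=44 <53, l++
l=3 r=7: 12+33=45 <53, l++
l=4 r=7: 13+33=46 <53, l++
l=5 r=7: 14+33=47 <53, l++
l=6 r=7: 21+33=54 >53, r--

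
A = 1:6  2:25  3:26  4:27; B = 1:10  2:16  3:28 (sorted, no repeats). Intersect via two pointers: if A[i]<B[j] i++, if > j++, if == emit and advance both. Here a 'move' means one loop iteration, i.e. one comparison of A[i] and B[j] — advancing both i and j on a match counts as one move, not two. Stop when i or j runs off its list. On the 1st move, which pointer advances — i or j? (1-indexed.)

i=1 j=1: 6<10, i++

i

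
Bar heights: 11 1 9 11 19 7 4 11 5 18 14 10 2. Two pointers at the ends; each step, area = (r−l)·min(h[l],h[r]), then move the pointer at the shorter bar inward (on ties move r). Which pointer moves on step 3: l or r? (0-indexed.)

l

[0,12] min(11,2)*12=24 best=24 * → r--
[0,11] min(11,10)*11=110 best=110 * → r--
[0,10] min(11,14)*10=110 best=110 → l++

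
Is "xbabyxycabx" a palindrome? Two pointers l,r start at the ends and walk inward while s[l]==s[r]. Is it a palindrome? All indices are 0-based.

not a palindrome (mismatch at 3,7)

[0,10] 'x'=='x' → l++,r--
[1,9] 'b'=='b' → l++,r--
[2,8] 'a'=='a' → l++,r--
[3,7] 'b'!='c' → stop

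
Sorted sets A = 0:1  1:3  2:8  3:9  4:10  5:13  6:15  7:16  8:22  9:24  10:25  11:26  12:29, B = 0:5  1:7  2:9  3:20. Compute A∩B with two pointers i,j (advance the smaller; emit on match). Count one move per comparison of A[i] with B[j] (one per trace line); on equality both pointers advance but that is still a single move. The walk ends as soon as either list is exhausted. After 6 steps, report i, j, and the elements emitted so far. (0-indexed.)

i=0 j=0: 1<5, i++
i=1 j=0: 3<5, i++
i=2 j=0: 8>5, j++
i=2 j=1: 8>7, j++
i=2 j=2: 8<9, i++
i=3 j=2: 9==9 emit, i++,j++

i=4, j=3, emitted=[9]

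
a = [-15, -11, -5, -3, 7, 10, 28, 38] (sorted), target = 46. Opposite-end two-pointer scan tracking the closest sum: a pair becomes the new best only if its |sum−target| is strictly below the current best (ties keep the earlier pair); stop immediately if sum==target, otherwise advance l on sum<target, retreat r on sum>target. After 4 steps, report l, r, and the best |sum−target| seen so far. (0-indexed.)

l=4, r=7, best |Δ|=11

[0,7] -15+38=23 d=23 * → l++
[1,7] -11+38=27 d=19 * → l++
[2,7] -5+38=33 d=13 * → l++
[3,7] -3+38=35 d=11 * → l++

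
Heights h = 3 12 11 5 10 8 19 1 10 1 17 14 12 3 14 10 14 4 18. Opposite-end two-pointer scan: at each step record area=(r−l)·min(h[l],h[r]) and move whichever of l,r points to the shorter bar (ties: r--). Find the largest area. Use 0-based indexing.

max area = 216

[0,18] min(3,18)*18=54 best=54 * → l++
[1,18] min(12,18)*17=204 best=204 * → l++
[2,18] min(11,18)*16=176 best=204 → l++
[3,18] min(5,18)*15=75 best=204 → l++
[4,18] min(10,18)*14=140 best=204 → l++
[5,18] min(8,18)*13=104 best=204 → l++
[6,18] min(19,18)*12=216 best=216 * → r--
[6,17] min(19,4)*11=44 best=216 → r--
[6,16] min(19,14)*10=140 best=216 → r--
[6,15] min(19,10)*9=90 best=216 → r--
[6,14] min(19,14)*8=112 best=216 → r--
[6,13] min(19,3)*7=21 best=216 → r--
[6,12] min(19,12)*6=72 best=216 → r--
[6,11] min(19,14)*5=70 best=216 → r--
[6,10] min(19,17)*4=68 best=216 → r--
[6,9] min(19,1)*3=3 best=216 → r--
[6,8] min(19,10)*2=20 best=216 → r--
[6,7] min(19,1)*1=1 best=216 → r--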